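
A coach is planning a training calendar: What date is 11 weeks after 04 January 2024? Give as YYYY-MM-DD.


Start: 2024-01-04
Weeks to add: 11
Convert to days: 11 x 7 = 77 days
Add 77 days to 2024-01-04
Result: 2024-03-21

2024-03-21


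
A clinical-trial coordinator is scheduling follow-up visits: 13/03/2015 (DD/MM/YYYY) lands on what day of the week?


Date: 2015-03-13
January 1, 2015 is a Thursday
Day of year: 72
Offset from Jan 1: 71 days
71 mod 7 = 1
Result: Friday

Friday


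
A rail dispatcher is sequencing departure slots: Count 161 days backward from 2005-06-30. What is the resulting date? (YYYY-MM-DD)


Start: 2005-06-30
Subtracting 161 days
Days already passed in June: 30
After going back through June: 131 more days to subtract
May 2005: 31 days, 100 remaining
April 2005: 30 days, 70 remaining
March 2005: 31 days, 39 remaining
February 2005: 28 days, 11 remaining
Result: 2005-01-20

2005-01-20


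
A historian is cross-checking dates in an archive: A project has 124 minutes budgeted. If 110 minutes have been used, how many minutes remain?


Total budget: 124 minutes
Time used: 110 minutes
Remaining: 124 - 110 = 14 minutes
Percent used: 88.7%
Percent remaining: 11.3%

14


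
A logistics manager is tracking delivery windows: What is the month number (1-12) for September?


Calendar month order:
8. August
9. September <--
10. October
September is month number 9

9


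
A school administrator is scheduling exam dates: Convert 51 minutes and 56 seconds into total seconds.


Minutes: 51
Seconds: 56
Convert minutes to seconds: 51 x 60 = 3060
Add remaining seconds: 3060 + 56 = 3116

3116


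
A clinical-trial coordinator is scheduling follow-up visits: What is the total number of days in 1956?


Year: 1956
Check leap year rules:
Divisible by 4? Yes
Divisible by 100? No
1956 is a leap year
Days: 366

366


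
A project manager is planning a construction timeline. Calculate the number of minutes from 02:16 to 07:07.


Start time: 02:16 = 136 minutes from midnight
End time: 07:07 = 427 minutes from midnight
Difference: 427 - 136 = 291 minutes
That is 4 hours and 51 minutes

291


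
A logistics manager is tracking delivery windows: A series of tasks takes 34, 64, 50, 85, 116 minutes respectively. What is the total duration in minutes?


Durations: 34, 64, 50, 85, 116
Running sum: 34
+ 64 = 98
+ 50 = 148
+ 85 = 233
+ 116 = 349
Total duration: 349 minutes
That is 5 hours and 49 minutes

349


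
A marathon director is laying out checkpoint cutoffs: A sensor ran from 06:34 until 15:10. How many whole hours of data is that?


Start: 06:34
End: 15:10
Hour difference: 15 - 6 = 9 hours
Minute difference: 10 - 34 = -24 minutes
Total minutes: 516
Complete hours: 516 / 60 = 8 (remainder 36)

8


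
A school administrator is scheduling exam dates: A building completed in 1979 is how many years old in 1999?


Birth year: 1979
Current year: 1999
Age = current year - birth year
Age = 1999 - 1979 = 20

20


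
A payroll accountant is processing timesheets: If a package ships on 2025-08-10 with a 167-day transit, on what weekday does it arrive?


Start: 2025-08-10 (Sunday)
Step 1 - find target date: add 167 days
  2025-08-10 + 167 days = 2026-01-24
Step 2 - day of week:
  167 mod 7 = 6
  Sunday + 6 days -> Saturday
Result: Saturday (2026-01-24)

Saturday


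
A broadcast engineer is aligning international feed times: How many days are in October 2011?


Month: October
Year: 2011
October is a 31-day month
Total: 31 days

31


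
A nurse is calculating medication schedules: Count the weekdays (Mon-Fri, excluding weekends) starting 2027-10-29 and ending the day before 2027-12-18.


Start: 2027-10-29 (Friday)
End (exclusive): 2027-12-18 (Saturday)
Total calendar days: 50
Full weeks: 50 // 7 = 7 -> 35 weekdays
Remaining 1 days starting on Friday:
  Fri(w) -> 1 weekdays
Total business days: 35 + 1 = 36

36


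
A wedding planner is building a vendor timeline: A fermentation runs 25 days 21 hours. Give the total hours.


Days: 25
Extra hours: 21
Hours per day: 24
Days to hours: 25 x 24 = 600
Total: 600 + 21 = 621

621


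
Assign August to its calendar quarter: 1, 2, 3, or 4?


Month: August (month 8)
Q1: January-March (months 1-3)
Q2: April-June (months 4-6)
Q3: July-September (months 7-9)
Q4: October-December (months 10-12)
Month 8 falls in Q3

3


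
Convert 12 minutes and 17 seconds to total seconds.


Minutes: 12
Extra seconds: 17
Seconds per minute: 60
Minutes to seconds: 12 x 60 = 720
Total: 720 + 17 = 737

737


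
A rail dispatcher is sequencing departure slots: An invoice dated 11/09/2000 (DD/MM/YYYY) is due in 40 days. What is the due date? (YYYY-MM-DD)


Start: 2000-09-11
Adding 40 days
Days remaining in September: 19
After September: 21 days still to add
October 2000 has 31 days, need 21
Result: 2000-10-21

2000-10-21


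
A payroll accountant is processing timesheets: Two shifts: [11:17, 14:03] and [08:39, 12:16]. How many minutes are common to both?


Interval A: [677, 843] minutes from midnight
Interval B: [519, 736] minutes from midnight
Overlap start = max(677, 519) = 677
Overlap end = min(843, 736) = 736
Overlap = 736 - 677 = 59 minutes

59


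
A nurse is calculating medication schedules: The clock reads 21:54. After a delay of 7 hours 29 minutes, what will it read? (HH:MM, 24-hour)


Start time: 21:54
Adding: 7 hours 29 minutes
Minutes: 54 + 29 = 83
Minute overflow: 83 >= 60, so carry 1 hour, minutes = 23
Hours: 21 + 7 + 1 = 29
Hour wraparound: 29 mod 24 = 5
Result: 05:23

05:23


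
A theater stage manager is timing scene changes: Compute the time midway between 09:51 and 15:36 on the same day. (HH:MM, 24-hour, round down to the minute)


Start time: 09:51 = 591 minutes from midnight
End time: 15:36 = 936 minutes from midnight
Sum: 591 + 936 = 1527
Midpoint: 1527 / 2 = 763 minutes
Convert: 763 / 60 = 12 hours, 43 minutes
Result: 12:43

12:43


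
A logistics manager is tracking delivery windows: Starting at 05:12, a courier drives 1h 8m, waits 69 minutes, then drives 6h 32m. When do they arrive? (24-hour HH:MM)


Depart: 05:12
Leg 1: +68 min -> 06:20
Layover: +69 min -> 07:29
Leg 2: +392 min -> 14:01
Total travel: 529 minutes = 8h 49m
Arrival: 14:01

14:01


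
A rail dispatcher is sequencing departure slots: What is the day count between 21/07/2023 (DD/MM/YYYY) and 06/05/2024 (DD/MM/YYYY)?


Start date: 2023-07-21
End date: 2024-05-06
Jul 2023: +11 days
Aug 2023: +31 days
Sep 2023: +30 days
... (8 more months)
Total: 290 days

290


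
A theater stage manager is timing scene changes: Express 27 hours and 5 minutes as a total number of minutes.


Hours: 27
Extra minutes: 5
Minutes per hour: 60
Hours to minutes: 27 x 60 = 1620
Total: 1620 + 5 = 1625

1625


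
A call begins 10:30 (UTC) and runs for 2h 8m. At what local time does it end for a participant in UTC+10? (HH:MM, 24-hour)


Start: 10:30 in UTC
Step 1 - add duration:
  minutes: 30 + 8 = 38
  hours: 10 + 2 + 0 = 12
  end in UTC: 12:38
Step 2 - convert UTC -> UTC+10:
  offset difference: 10 - (0) = 10 hours
  12 + (10) = 22 -> mod 24 = 22
Result: 22:38 in UTC+10

22:38


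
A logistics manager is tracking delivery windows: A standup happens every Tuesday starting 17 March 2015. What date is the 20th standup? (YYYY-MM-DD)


First occurrence: 2015-03-17 (occurrence 1)
Each occurrence is 7 days after the previous.
Occurrence 20 is 19 weeks after the first.
19 weeks = 133 days
2015-03-17 + 133 days = 2015-07-28

2015-07-28


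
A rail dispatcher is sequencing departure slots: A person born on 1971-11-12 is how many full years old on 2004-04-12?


Birth: 1971-11-12
Reference: 2004-04-12
Year difference: 2004 - 1971 = 33
Has birthday (11-12) occurred by 04-12? No
Birthday not yet reached this year -> subtract 1
Age in full years: 32

32


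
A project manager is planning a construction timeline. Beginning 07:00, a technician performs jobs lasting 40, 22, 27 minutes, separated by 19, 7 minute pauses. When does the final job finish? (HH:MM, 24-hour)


Start: 07:00 = 420 min from midnight
  after task 1 (40 min): 07:40
  after break (19 min): 07:59
  after task 2 (22 min): 08:21
  after break (7 min): 08:28
  after task 3 (27 min): 08:55
Total elapsed: 115 minutes
End time: 08:55

08:55


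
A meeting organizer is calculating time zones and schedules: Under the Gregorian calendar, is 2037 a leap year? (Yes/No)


Year: 2037
Divisible by 4? 2037 / 4 = 509.25 -> No
Not divisible by 4, so NOT a leap year

No


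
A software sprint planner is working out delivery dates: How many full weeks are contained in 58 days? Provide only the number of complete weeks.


Total days: 58
Days per week: 7
Division: 58 / 7 = 8 remainder 2
Complete weeks: 8
Remaining days: 2

8


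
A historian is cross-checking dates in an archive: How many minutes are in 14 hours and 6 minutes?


Hours: 14
Minutes: 6
Convert hours to minutes: 14 x 60 = 840
Add remaining minutes: 840 + 6 = 846

846


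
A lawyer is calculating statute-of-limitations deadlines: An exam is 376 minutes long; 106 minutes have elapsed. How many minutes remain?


Total budget: 376 minutes
Time used: 106 minutes
Remaining: 376 - 106 = 270 minutes
Percent used: 28.2%
Percent remaining: 71.8%

270


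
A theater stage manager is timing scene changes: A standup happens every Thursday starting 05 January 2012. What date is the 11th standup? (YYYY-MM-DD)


First occurrence: 2012-01-05 (occurrence 1)
Each occurrence is 7 days after the previous.
Occurrence 11 is 10 weeks after the first.
10 weeks = 70 days
2012-01-05 + 70 days = 2012-03-15

2012-03-15


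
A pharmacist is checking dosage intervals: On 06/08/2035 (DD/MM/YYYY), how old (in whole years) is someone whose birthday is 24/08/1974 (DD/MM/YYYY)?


Birth: 1974-08-24
Reference: 2035-08-06
Year difference: 2035 - 1974 = 61
Has birthday (08-24) occurred by 08-06? No
Birthday not yet reached this year -> subtract 1
Age in full years: 60

60


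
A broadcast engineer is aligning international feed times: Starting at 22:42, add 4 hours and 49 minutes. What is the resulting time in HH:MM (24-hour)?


Start time: 22:42
Adding: 4 hours 49 minutes
Minutes: 42 + 49 = 91
Minute overflow: 91 >= 60, so carry 1 hour, minutes = 31
Hours: 22 + 4 + 1 = 27
Hour wraparound: 27 mod 24 = 3
Result: 03:31

03:31


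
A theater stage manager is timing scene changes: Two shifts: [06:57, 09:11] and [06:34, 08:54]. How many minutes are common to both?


Interval A: [417, 551] minutes from midnight
Interval B: [394, 534] minutes from midnight
Overlap start = max(417, 394) = 417
Overlap end = min(551, 534) = 534
Overlap = 534 - 417 = 117 minutes

117


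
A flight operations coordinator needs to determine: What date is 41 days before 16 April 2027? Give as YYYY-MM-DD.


Start: 2027-04-16
Subtracting 41 days
Days already passed in April: 16
After going back through April: 25 more days to subtract
March 2027 has 31 days, need 25
Result: 2027-03-06

2027-03-06


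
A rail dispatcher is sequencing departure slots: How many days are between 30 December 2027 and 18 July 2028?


Start date: 2027-12-30
End date: 2028-07-18
Dec 2027: +2 days
Jan 2028: +31 days
Feb 2028: +29 days
... (5 more months)
Total: 201 days

201


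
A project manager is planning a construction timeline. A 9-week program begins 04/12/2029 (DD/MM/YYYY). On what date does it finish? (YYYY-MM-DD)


Start: 2029-12-04
Weeks to add: 9
Convert to days: 9 x 7 = 63 days
Add 63 days to 2029-12-04
Result: 2030-02-05

2030-02-05


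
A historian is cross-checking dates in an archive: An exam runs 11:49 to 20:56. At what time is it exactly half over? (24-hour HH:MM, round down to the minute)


Start time: 11:49 = 709 minutes from midnight
End time: 20:56 = 1256 minutes from midnight
Sum: 709 + 1256 = 1965
Midpoint: 1965 / 2 = 982 minutes
Convert: 982 / 60 = 16 hours, 22 minutes
Result: 16:22

16:22


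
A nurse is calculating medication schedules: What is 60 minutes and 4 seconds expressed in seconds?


Minutes: 60
Extra seconds: 4
Seconds per minute: 60
Minutes to seconds: 60 x 60 = 3600
Total: 3600 + 4 = 3604

3604


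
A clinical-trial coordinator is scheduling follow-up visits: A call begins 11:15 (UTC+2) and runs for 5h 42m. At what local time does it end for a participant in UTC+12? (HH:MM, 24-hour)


Start: 11:15 in UTC+2
Step 1 - add duration:
  minutes: 15 + 42 = 57
  hours: 11 + 5 + 0 = 16
  end in UTC+2: 16:57
Step 2 - convert UTC+2 -> UTC+12:
  offset difference: 12 - (2) = 10 hours
  16 + (10) = 26 -> mod 24 = 2
Result: 02:57 in UTC+12

02:57


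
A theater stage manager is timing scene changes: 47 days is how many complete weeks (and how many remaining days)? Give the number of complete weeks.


Total days: 47
Days per week: 7
Division: 47 / 7 = 6 remainder 5
Complete weeks: 6
Remaining days: 5

6


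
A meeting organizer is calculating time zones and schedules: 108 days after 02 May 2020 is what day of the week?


Start: 2020-05-02 (Saturday)
Step 1 - find target date: add 108 days
  2020-05-02 + 108 days = 2020-08-18
Step 2 - day of week:
  108 mod 7 = 3
  Saturday + 3 days -> Tuesday
Result: Tuesday (2020-08-18)

Tuesday


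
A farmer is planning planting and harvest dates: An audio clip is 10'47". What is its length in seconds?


Minutes: 10
Seconds: 47
Convert minutes to seconds: 10 x 60 = 600
Add remaining seconds: 600 + 47 = 647

647


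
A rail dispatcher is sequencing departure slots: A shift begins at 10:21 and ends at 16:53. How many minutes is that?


Start time: 10:21 = 621 minutes from midnight
End time: 16:53 = 1013 minutes from midnight
Difference: 1013 - 621 = 392 minutes
That is 6 hours and 32 minutes

392


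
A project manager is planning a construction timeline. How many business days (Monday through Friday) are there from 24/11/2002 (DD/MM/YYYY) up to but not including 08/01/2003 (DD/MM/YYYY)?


Start: 2002-11-24 (Sunday)
End (exclusive): 2003-01-08 (Wednesday)
Total calendar days: 45
Full weeks: 45 // 7 = 6 -> 30 weekdays
Remaining 3 days starting on Sunday:
  Sun(-), Mon(w), Tue(w) -> 2 weekdays
Total business days: 30 + 2 = 32

32


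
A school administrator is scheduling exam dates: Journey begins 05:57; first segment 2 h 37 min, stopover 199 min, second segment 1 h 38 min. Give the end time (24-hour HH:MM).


Depart: 05:57
Leg 1: +157 min -> 08:34
Layover: +199 min -> 11:53
Leg 2: +98 min -> 13:31
Total travel: 454 minutes = 7h 34m
Arrival: 13:31

13:31


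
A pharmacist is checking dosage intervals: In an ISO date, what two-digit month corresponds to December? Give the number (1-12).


Calendar month order:
11. November
12. December <--
December is month number 12

12


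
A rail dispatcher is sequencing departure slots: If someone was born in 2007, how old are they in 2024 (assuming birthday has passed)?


Birth year: 2007
Current year: 2024
Age = current year - birth year
Age = 2024 - 2007 = 17

17


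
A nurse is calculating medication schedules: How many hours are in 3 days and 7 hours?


Days: 3
Extra hours: 7
Hours per day: 24
Days to hours: 3 x 24 = 72
Total: 72 + 7 = 79

79


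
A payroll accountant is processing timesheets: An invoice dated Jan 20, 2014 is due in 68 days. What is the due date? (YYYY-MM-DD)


Start: 2014-01-20
Adding 68 days
Days remaining in January: 11
After January: 57 days still to add
February 2014: 28 days, 29 remaining
March 2014 has 31 days, need 29
Result: 2014-03-29

2014-03-29


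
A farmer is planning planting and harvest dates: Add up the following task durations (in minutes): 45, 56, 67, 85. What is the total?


Durations: 45, 56, 67, 85
Running sum: 45
+ 56 = 101
+ 67 = 168
+ 85 = 253
Total duration: 253 minutes
That is 4 hours and 13 minutes

253


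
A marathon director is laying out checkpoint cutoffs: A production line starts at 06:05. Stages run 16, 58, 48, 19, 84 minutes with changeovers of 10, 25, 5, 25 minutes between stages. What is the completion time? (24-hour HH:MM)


Start: 06:05 = 365 min from midnight
  after task 1 (16 min): 06:21
  after break (10 min): 06:31
  after task 2 (58 min): 07:29
  after break (25 min): 07:54
  after task 3 (48 min): 08:42
  after break (5 min): 08:47
  after task 4 (19 min): 09:06
  after break (25 min): 09:31
  after task 5 (84 min): 10:55
Total elapsed: 290 minutes
End time: 10:55

10:55


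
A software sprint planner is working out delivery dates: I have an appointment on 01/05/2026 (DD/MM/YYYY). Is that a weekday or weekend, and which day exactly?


Date: 2026-05-01
January 1, 2026 is a Thursday
Day of year: 121
Offset from Jan 1: 120 days
120 mod 7 = 1
Result: Friday

Friday


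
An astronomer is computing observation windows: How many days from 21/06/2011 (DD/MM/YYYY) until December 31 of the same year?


Start: June 21, 2011
End: December 31, 2011
Days left in June: 9
July: 31
August: 31
September: 30
October: 31
... plus remaining months
Sum of remaining months: 184
Total: 9 + 184 = 193

193


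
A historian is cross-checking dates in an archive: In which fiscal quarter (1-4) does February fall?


Month: February (month 2)
Q1: January-March (months 1-3)
Q2: April-June (months 4-6)
Q3: July-September (months 7-9)
Q4: October-December (months 10-12)
Month 2 falls in Q1

1


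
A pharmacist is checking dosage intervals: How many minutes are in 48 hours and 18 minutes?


Hours: 48
Minutes: 18
Convert hours to minutes: 48 x 60 = 2880
Add remaining minutes: 2880 + 18 = 2898

2898


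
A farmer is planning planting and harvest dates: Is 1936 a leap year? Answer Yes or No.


Year: 1936
Divisible by 4? 1936 / 4 = 484.0 -> Yes
Divisible by 100? 1936 / 100 = 19.36 -> No
Divisible by 4 but not 100, so it IS a leap year

Yes


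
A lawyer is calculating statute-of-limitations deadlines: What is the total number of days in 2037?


Year: 2037
Check leap year rules:
Divisible by 4? No
2037 is not a leap year
Days: 365

365


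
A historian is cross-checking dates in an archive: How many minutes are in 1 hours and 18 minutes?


Hours: 1
Extra minutes: 18
Minutes per hour: 60
Hours to minutes: 1 x 60 = 60
Total: 60 + 18 = 78

78


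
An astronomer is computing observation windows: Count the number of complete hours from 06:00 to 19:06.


Start: 06:00
End: 19:06
Hour difference: 19 - 6 = 13 hours
Minute difference: 6 - 0 = 6 minutes
Total minutes: 786
Complete hours: 786 / 60 = 13 (remainder 6)

13


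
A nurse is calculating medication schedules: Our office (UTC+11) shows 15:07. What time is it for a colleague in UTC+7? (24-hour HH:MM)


Local time: 15:07 at UTC+11 (offset 11h)
Target zone: UTC+7 (offset 7h)
Difference: 7 - (11) = -4 hours
Calculation: 15 + (-4) = 11
Result: 11:07

11:07


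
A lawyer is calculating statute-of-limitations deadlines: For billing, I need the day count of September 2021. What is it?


Month: September
Year: 2021
September is a 30-day month
Total: 30 days

30


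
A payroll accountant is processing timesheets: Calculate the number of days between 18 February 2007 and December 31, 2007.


Start: February 18, 2007
End: December 31, 2007
Days left in February: 10
March: 31
April: 30
May: 31
June: 30
... plus remaining months
Sum of remaining months: 306
Total: 10 + 306 = 316

316


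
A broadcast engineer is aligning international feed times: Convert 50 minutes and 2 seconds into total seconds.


Minutes: 50
Seconds: 2
Convert minutes to seconds: 50 x 60 = 3000
Add remaining seconds: 3000 + 2 = 3002

3002


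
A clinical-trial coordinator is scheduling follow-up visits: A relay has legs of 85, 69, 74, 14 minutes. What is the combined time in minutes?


Durations: 85, 69, 74, 14
Running sum: 85
+ 69 = 154
+ 74 = 228
+ 14 = 242
Total duration: 242 minutes
That is 4 hours and 2 minutes

242


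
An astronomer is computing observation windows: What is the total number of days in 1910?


Year: 1910
Check leap year rules:
Divisible by 4? No
1910 is not a leap year
Days: 365

365


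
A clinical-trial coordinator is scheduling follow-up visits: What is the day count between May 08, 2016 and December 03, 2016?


Start date: 2016-05-08
End date: 2016-12-03
May 2016: +24 days
Jun 2016: +30 days
Jul 2016: +31 days
... (5 more months)
Total: 209 days

209


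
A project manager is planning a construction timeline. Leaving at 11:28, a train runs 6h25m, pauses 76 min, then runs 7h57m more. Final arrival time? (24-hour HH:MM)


Depart: 11:28
Leg 1: +385 min -> 17:53
Layover: +76 min -> 19:09
Leg 2: +477 min -> 03:06
Total travel: 938 minutes = 15h 38m
Arrival: 03:06

03:06


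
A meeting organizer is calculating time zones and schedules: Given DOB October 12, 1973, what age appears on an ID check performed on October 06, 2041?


Birth: 1973-10-12
Reference: 2041-10-06
Year difference: 2041 - 1973 = 68
Has birthday (10-12) occurred by 10-06? No
Birthday not yet reached this year -> subtract 1
Age in full years: 67

67


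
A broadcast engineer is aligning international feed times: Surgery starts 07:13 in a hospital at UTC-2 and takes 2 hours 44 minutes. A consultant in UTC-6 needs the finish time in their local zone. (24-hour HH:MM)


Start: 07:13 in UTC-2
Step 1 - add duration:
  minutes: 13 + 44 = 57
  hours: 7 + 2 + 0 = 9
  end in UTC-2: 09:57
Step 2 - convert UTC-2 -> UTC-6:
  offset difference: -6 - (-2) = -4 hours
  9 + (-4) = 5 -> mod 24 = 5
Result: 05:57 in UTC-6

05:57


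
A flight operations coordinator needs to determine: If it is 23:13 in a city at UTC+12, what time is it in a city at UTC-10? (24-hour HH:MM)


Local time: 23:13 at UTC+12 (offset 12h)
Target zone: UTC-10 (offset -10h)
Difference: -10 - (12) = -22 hours
Calculation: 23 + (-22) = 1
Result: 01:13

01:13


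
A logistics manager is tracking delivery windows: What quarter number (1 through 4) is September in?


Month: September (month 9)
Q1: January-March (months 1-3)
Q2: April-June (months 4-6)
Q3: July-September (months 7-9)
Q4: October-December (months 10-12)
Month 9 falls in Q3

3


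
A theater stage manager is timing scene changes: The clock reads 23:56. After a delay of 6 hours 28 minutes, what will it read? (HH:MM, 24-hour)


Start time: 23:56
Adding: 6 hours 28 minutes
Minutes: 56 + 28 = 84
Minute overflow: 84 >= 60, so carry 1 hour, minutes = 24
Hours: 23 + 6 + 1 = 30
Hour wraparound: 30 mod 24 = 6
Result: 06:24

06:24


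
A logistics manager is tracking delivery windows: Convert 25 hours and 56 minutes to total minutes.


Hours: 25
Extra minutes: 56
Minutes per hour: 60
Hours to minutes: 25 x 60 = 1500
Total: 1500 + 56 = 1556

1556


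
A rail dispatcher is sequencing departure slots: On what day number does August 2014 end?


Month: August
Year: 2014
August is a 31-day month
Total: 31 days

31


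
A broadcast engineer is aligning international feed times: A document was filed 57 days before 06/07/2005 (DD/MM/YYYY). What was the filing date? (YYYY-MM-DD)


Start: 2005-07-06
Subtracting 57 days
Days already passed in July: 6
After going back through July: 51 more days to subtract
June 2005: 30 days, 21 remaining
May 2005 has 31 days, need 21
Result: 2005-05-10

2005-05-10


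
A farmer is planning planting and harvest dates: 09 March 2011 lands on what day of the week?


Date: 2011-03-09
January 1, 2011 is a Saturday
Day of year: 68
Offset from Jan 1: 67 days
67 mod 7 = 4
Result: Wednesday

Wednesday


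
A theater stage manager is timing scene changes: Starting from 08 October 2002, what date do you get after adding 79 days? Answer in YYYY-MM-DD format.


Start: 2002-10-08
Adding 79 days
Days remaining in October: 23
After October: 56 days still to add
November 2002: 30 days, 26 remaining
December 2002 has 31 days, need 26
Result: 2002-12-26

2002-12-26


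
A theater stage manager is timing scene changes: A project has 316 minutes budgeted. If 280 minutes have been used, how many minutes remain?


Total budget: 316 minutes
Time used: 280 minutes
Remaining: 316 - 280 = 36 minutes
Percent used: 88.6%
Percent remaining: 11.4%

36


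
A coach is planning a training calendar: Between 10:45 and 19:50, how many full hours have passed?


Start: 10:45
End: 19:50
Hour difference: 19 - 10 = 9 hours
Minute difference: 50 - 45 = 5 minutes
Total minutes: 545
Complete hours: 545 / 60 = 9 (remainder 5)

9


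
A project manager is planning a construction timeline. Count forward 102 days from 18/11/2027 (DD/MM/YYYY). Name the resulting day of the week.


Start: 2027-11-18 (Thursday)
Step 1 - find target date: add 102 days
  2027-11-18 + 102 days = 2028-02-28
Step 2 - day of week:
  102 mod 7 = 4
  Thursday + 4 days -> Monday
Result: Monday (2028-02-28)

Monday


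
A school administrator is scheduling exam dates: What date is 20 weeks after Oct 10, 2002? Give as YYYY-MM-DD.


Start: 2002-10-10
Weeks to add: 20
Convert to days: 20 x 7 = 140 days
Add 140 days to 2002-10-10
Result: 2003-02-27

2003-02-27


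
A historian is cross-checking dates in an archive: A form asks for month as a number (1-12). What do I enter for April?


Calendar month order:
3. March
4. April <--
5. May
April is month number 4

4


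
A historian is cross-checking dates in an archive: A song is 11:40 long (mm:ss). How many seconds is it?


Minutes: 11
Extra seconds: 40
Seconds per minute: 60
Minutes to seconds: 11 x 60 = 660
Total: 660 + 40 = 700

700


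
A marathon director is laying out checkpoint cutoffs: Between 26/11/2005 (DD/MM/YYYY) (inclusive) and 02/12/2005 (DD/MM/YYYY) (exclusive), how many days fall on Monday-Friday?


Start: 2005-11-26 (Saturday)
End (exclusive): 2005-12-02 (Friday)
Total calendar days: 6
Full weeks: 6 // 7 = 0 -> 0 weekdays
Remaining 6 days starting on Saturday:
  Sat(-), Sun(-), Mon(w), Tue(w), Wed(w), Thu(w) -> 4 weekdays
Total business days: 0 + 4 = 4

4


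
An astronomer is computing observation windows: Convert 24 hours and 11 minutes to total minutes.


Hours: 24
Minutes: 11
Convert hours to minutes: 24 x 60 = 1440
Add remaining minutes: 1440 + 11 = 1451

1451


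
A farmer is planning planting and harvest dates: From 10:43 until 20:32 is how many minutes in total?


Start time: 10:43 = 643 minutes from midnight
End time: 20:32 = 1232 minutes from midnight
Difference: 1232 - 643 = 589 minutes
That is 9 hours and 49 minutes

589


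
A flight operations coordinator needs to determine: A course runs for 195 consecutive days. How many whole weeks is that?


Total days: 195
Days per week: 7
Division: 195 / 7 = 27 remainder 6
Complete weeks: 27
Remaining days: 6

27


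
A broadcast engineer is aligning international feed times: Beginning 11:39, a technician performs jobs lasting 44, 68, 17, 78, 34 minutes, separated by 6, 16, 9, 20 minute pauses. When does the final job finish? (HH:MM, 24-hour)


Start: 11:39 = 699 min from midnight
  after task 1 (44 min): 12:23
  after break (6 min): 12:29
  after task 2 (68 min): 13:37
  after break (16 min): 13:53
  after task 3 (17 min): 14:10
  after break (9 min): 14:19
  after task 4 (78 min): 15:37
  after break (20 min): 15:57
  after task 5 (34 min): 16:31
Total elapsed: 292 minutes
End time: 16:31

16:31


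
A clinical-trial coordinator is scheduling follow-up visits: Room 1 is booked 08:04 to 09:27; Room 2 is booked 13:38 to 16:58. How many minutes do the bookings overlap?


Interval A: [484, 567] minutes from midnight
Interval B: [818, 1018] minutes from midnight
Overlap start = max(484, 818) = 818
Overlap end = min(567, 1018) = 567
End <= start, so the intervals do not overlap: 0 minutes

0


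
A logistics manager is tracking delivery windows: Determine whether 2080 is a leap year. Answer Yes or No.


Year: 2080
Divisible by 4? 2080 / 4 = 520.0 -> Yes
Divisible by 100? 2080 / 100 = 20.8 -> No
Divisible by 4 but not 100, so it IS a leap year

Yes


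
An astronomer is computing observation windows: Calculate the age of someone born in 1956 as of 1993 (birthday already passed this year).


Birth year: 1956
Current year: 1993
Age = current year - birth year
Age = 1993 - 1956 = 37

37


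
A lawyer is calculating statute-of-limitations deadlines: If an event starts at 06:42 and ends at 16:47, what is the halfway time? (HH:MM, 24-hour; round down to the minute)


Start time: 06:42 = 402 minutes from midnight
End time: 16:47 = 1007 minutes from midnight
Sum: 402 + 1007 = 1409
Midpoint: 1409 / 2 = 704 minutes
Convert: 704 / 60 = 11 hours, 44 minutes
Result: 11:44

11:44


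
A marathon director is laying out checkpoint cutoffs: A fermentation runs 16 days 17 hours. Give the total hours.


Days: 16
Extra hours: 17
Hours per day: 24
Days to hours: 16 x 24 = 384
Total: 384 + 17 = 401

401


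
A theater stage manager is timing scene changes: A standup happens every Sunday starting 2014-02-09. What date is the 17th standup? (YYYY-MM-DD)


First occurrence: 2014-02-09 (occurrence 1)
Each occurrence is 7 days after the previous.
Occurrence 17 is 16 weeks after the first.
16 weeks = 112 days
2014-02-09 + 112 days = 2014-06-01

2014-06-01


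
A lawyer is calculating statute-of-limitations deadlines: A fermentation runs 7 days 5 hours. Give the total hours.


Days: 7
Extra hours: 5
Hours per day: 24
Days to hours: 7 x 24 = 168
Total: 168 + 5 = 173

173


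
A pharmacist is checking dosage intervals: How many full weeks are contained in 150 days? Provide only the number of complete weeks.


Total days: 150
Days per week: 7
Division: 150 / 7 = 21 remainder 3
Complete weeks: 21
Remaining days: 3

21


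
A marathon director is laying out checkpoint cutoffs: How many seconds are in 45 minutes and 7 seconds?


Minutes: 45
Seconds: 7
Convert minutes to seconds: 45 x 60 = 2700
Add remaining seconds: 2700 + 7 = 2707

2707


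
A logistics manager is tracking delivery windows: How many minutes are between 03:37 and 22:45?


Start time: 03:37 = 217 minutes from midnight
End time: 22:45 = 1365 minutes from midnight
Difference: 1365 - 217 = 1148 minutes
That is 19 hours and 8 minutes

1148


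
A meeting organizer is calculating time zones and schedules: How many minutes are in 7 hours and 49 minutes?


Hours: 7
Minutes: 49
Convert hours to minutes: 7 x 60 = 420
Add remaining minutes: 420 + 49 = 469

469


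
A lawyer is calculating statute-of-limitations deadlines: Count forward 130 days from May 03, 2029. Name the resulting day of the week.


Start: 2029-05-03 (Thursday)
Step 1 - find target date: add 130 days
  2029-05-03 + 130 days = 2029-09-10
Step 2 - day of week:
  130 mod 7 = 4
  Thursday + 4 days -> Monday
Result: Monday (2029-09-10)

Monday


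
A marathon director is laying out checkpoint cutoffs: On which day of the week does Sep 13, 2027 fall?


Date: 2027-09-13
January 1, 2027 is a Friday
Day of year: 256
Offset from Jan 1: 255 days
255 mod 7 = 3
Result: Monday

Monday


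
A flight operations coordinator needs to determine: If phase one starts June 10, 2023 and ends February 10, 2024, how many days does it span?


Start date: 2023-06-10
End date: 2024-02-10
Jun 2023: +21 days
Jul 2023: +31 days
Aug 2023: +31 days
... (6 more months)
Total: 245 days

245


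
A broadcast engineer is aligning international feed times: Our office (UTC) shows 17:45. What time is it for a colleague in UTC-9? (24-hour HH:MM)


Local time: 17:45 at UTC (offset 0h)
Target zone: UTC-9 (offset -9h)
Difference: -9 - (0) = -9 hours
Calculation: 17 + (-9) = 8
Result: 08:45

08:45


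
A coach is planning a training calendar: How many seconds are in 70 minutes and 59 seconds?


Minutes: 70
Extra seconds: 59
Seconds per minute: 60
Minutes to seconds: 70 x 60 = 4200
Total: 4200 + 59 = 4259

4259


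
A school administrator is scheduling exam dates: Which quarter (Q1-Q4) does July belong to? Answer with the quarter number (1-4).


Month: July (month 7)
Q1: January-March (months 1-3)
Q2: April-June (months 4-6)
Q3: July-September (months 7-9)
Q4: October-December (months 10-12)
Month 7 falls in Q3

3


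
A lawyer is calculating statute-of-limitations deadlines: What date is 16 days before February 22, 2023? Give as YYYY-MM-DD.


Start: 2023-02-22
Subtracting 16 days
Days already passed in February: 22
Result: 2023-02-06

2023-02-06


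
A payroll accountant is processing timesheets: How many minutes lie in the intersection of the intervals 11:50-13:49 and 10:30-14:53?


Interval A: [710, 829] minutes from midnight
Interval B: [630, 893] minutes from midnight
Overlap start = max(710, 630) = 710
Overlap end = min(829, 893) = 829
Overlap = 829 - 710 = 119 minutes

119


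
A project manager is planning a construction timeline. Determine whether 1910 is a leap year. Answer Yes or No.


Year: 1910
Divisible by 4? 1910 / 4 = 477.5 -> No
Not divisible by 4, so NOT a leap year

No


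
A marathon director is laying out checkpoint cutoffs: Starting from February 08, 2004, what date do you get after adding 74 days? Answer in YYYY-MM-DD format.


Start: 2004-02-08
Adding 74 days
Days remaining in February: 21
After February: 53 days still to add
March 2004: 31 days, 22 remaining
April 2004 has 30 days, need 22
Result: 2004-04-22

2004-04-22


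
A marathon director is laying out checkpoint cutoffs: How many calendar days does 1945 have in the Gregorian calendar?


Year: 1945
Check leap year rules:
Divisible by 4? No
1945 is not a leap year
Days: 365

365


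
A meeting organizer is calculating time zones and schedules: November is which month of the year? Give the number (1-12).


Calendar month order:
10. October
11. November <--
12. December
November is month number 11

11


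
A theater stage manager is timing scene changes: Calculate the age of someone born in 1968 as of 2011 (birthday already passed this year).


Birth year: 1968
Current year: 2011
Age = current year - birth year
Age = 2011 - 1968 = 43

43


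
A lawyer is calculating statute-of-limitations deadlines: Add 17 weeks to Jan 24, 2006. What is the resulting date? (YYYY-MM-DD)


Start: 2006-01-24
Weeks to add: 17
Convert to days: 17 x 7 = 119 days
Add 119 days to 2006-01-24
Result: 2006-05-23

2006-05-23


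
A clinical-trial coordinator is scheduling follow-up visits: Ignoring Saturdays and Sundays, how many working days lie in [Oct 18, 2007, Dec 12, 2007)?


Start: 2007-10-18 (Thursday)
End (exclusive): 2007-12-12 (Wednesday)
Total calendar days: 55
Full weeks: 55 // 7 = 7 -> 35 weekdays
Remaining 6 days starting on Thursday:
  Thu(w), Fri(w), Sat(-), Sun(-), Mon(w), Tue(w) -> 4 weekdays
Total business days: 35 + 4 = 39

39


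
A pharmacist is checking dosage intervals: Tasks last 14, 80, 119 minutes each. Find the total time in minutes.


Durations: 14, 80, 119
Running sum: 14
+ 80 = 94
+ 119 = 213
Total duration: 213 minutes
That is 3 hours and 33 minutes

213


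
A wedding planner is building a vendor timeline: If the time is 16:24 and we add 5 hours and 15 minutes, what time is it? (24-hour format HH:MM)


Start time: 16:24
Adding: 5 hours 15 minutes
Minutes: 24 + 15 = 39
Hours: 16 + 5 + 0 = 21
Result: 21:39

21:39


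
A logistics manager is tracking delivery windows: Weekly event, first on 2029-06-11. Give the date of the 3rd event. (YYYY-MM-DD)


First occurrence: 2029-06-11 (occurrence 1)
Each occurrence is 7 days after the previous.
Occurrence 3 is 2 weeks after the first.
2 weeks = 14 days
2029-06-11 + 14 days = 2029-06-25

2029-06-25


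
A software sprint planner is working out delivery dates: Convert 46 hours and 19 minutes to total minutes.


Hours: 46
Extra minutes: 19
Minutes per hour: 60
Hours to minutes: 46 x 60 = 2760
Total: 2760 + 19 = 2779

2779


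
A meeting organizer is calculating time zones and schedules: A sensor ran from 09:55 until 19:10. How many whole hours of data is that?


Start: 09:55
End: 19:10
Hour difference: 19 - 9 = 10 hours
Minute difference: 10 - 55 = -45 minutes
Total minutes: 555
Complete hours: 555 / 60 = 9 (remainder 15)

9


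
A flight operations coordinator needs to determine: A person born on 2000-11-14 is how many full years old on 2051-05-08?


Birth: 2000-11-14
Reference: 2051-05-08
Year difference: 2051 - 2000 = 51
Has birthday (11-14) occurred by 05-08? No
Birthday not yet reached this year -> subtract 1
Age in full years: 50

50


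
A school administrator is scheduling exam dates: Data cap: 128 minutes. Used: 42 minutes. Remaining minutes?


Total budget: 128 minutes
Time used: 42 minutes
Remaining: 128 - 42 = 86 minutes
Percent used: 32.8%
Percent remaining: 67.2%

86


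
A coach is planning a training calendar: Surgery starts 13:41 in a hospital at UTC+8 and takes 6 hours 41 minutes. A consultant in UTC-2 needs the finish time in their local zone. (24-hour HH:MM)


Start: 13:41 in UTC+8
Step 1 - add duration:
  minutes: 41 + 41 = 82 (carry 1h)
  hours: 13 + 6 + 1 = 20
  end in UTC+8: 20:22
Step 2 - convert UTC+8 -> UTC-2:
  offset difference: -2 - (8) = -10 hours
  20 + (-10) = 10 -> mod 24 = 10
Result: 10:22 in UTC-2

10:22


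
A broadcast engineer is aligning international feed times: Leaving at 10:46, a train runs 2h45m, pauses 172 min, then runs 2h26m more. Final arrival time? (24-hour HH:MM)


Depart: 10:46
Leg 1: +165 min -> 13:31
Layover: +172 min -> 16:23
Leg 2: +146 min -> 18:49
Total travel: 483 minutes = 8h 3m
Arrival: 18:49

18:49


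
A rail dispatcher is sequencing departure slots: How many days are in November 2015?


Month: November
Year: 2015
November is a 30-day month
Total: 30 days

30


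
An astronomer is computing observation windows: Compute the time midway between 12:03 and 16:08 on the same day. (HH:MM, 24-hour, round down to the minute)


Start time: 12:03 = 723 minutes from midnight
End time: 16:08 = 968 minutes from midnight
Sum: 723 + 968 = 1691
Midpoint: 1691 / 2 = 845 minutes
Convert: 845 / 60 = 14 hours, 5 minutes
Result: 14:05

14:05


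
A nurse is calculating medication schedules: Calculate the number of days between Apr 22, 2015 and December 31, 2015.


Start: April 22, 2015
End: December 31, 2015
Days left in April: 8
May: 31
June: 30
July: 31
August: 31
... plus remaining months
Sum of remaining months: 245
Total: 8 + 245 = 253

253


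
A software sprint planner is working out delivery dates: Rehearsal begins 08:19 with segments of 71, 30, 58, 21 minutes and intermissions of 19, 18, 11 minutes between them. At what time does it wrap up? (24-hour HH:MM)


Start: 08:19 = 499 min from midnight
  after task 1 (71 min): 09:30
  after break (19 min): 09:49
  after task 2 (30 min): 10:19
  after break (18 min): 10:37
  after task 3 (58 min): 11:35
  after break (11 min): 11:46
  after task 4 (21 min): 12:07
Total elapsed: 228 minutes
End time: 12:07

12:07


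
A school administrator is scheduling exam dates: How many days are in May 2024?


Month: May
Year: 2024
May is a 31-day month
Total: 31 days

31


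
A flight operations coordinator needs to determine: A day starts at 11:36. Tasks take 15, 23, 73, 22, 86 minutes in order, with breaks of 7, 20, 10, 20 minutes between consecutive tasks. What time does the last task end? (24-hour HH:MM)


Start: 11:36 = 696 min from midnight
  after task 1 (15 min): 11:51
  after break (7 min): 11:58
  after task 2 (23 min): 12:21
  after break (20 min): 12:41
  after task 3 (73 min): 13:54
  after break (10 min): 14:04
  after task 4 (22 min): 14:26
  after break (20 min): 14:46
  after task 5 (86 min): 16:12
Total elapsed: 276 minutes
End time: 16:12

16:12


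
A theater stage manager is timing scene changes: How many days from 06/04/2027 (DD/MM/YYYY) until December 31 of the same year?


Start: April 06, 2027
End: December 31, 2027
Days left in April: 24
May: 31
June: 30
July: 31
August: 31
... plus remaining months
Sum of remaining months: 245
Total: 24 + 245 = 269

269
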